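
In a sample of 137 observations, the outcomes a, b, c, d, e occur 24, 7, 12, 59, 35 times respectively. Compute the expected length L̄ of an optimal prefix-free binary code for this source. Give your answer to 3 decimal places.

2.022 bits/symbol

Probabilities are the counts divided by 137.
Repeatedly combine the two least-probable nodes; the expected code length is the sum of the merged weights.
merge 7/137 + 12/137 → 19/137
merge 19/137 + 24/137 → 43/137
merge 35/137 + 43/137 → 78/137
merge 59/137 + 78/137 → 1
L = 19/137 + 43/137 + 78/137 + 1 = 277/137 ≈ 2.022 bits/symbol.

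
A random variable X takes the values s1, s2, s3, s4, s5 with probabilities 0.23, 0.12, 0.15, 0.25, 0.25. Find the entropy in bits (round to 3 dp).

H = −Σ pᵢ log₂ pᵢ.
−0.23·log₂(0.23) = 0.4877
−0.12·log₂(0.12) = 0.3671
−0.15·log₂(0.15) = 0.4105
−0.25·log₂(0.25) = 0.5000
−0.25·log₂(0.25) = 0.5000
Sum ≈ 2.2653 → 2.265 bits.

2.265 bits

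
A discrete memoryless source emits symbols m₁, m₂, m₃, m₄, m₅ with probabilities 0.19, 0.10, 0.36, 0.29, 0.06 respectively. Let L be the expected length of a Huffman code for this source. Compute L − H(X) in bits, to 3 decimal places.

0.071 bits

Entropy H = −Σ p log₂ p ≈ 2.0795 bits.
Huffman merges: 3/50+1/10→4/25; 4/25+19/100→7/20; 29/100+7/20→16/25; 9/25+16/25→1. L = 43/20 ≈ 2.1500.
L − H = 2.1500 − 2.0795 = 0.071 bits.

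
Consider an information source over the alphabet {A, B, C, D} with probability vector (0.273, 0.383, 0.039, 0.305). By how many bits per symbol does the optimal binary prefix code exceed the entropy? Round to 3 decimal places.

Entropy H = −Σ p log₂ p ≈ 1.7467 bits.
Huffman merges: 39/1000+273/1000→39/125; 61/200+39/125→617/1000; 383/1000+617/1000→1. L = 1929/1000 ≈ 1.9290.
L − H = 1.9290 − 1.7467 = 0.182 bits.

0.182 bits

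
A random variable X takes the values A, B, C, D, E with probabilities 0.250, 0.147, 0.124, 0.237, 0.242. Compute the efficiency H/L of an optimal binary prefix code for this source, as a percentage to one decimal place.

Entropy H = −Σ p log₂ p ≈ 2.2677 bits.
Huffman merges: 31/250+147/1000→271/1000; 237/1000+121/500→479/1000; 1/4+271/1000→521/1000; 479/1000+521/1000→1. L = 2271/1000 ≈ 2.2710.
Efficiency = H/L = 2.2677/2.2710 = 99.9%.

99.9%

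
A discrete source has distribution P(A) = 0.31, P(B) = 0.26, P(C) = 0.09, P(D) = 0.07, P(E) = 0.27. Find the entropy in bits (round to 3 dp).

2.120 bits

H = −Σ pᵢ log₂ pᵢ.
−0.31·log₂(0.31) = 0.5238
−0.26·log₂(0.26) = 0.5053
−0.09·log₂(0.09) = 0.3127
−0.07·log₂(0.07) = 0.2686
−0.27·log₂(0.27) = 0.5100
Sum ≈ 2.1203 → 2.120 bits.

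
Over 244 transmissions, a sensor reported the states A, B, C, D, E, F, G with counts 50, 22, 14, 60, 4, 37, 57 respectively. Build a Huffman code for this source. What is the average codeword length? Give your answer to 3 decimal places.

Probabilities are the counts divided by 244.
Repeatedly combine the two least-probable nodes; the expected code length is the sum of the merged weights.
merge 1/61 + 7/122 → 9/122
merge 9/122 + 11/122 → 10/61
merge 37/244 + 10/61 → 77/244
merge 25/122 + 57/244 → 107/244
merge 15/61 + 77/244 → 137/244
merge 107/244 + 137/244 → 1
L = 9/122 + 10/61 + 77/244 + 107/244 + 137/244 + 1 = 623/244 ≈ 2.553 bits/symbol.

2.553 bits/symbol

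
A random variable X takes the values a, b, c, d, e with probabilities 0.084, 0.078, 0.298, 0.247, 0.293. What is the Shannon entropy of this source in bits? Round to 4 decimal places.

H = −Σ pᵢ log₂ pᵢ.
−0.084·log₂(0.084) = 0.3002
−0.078·log₂(0.078) = 0.2871
−0.298·log₂(0.298) = 0.5205
−0.247·log₂(0.247) = 0.4983
−0.293·log₂(0.293) = 0.5189
Sum ≈ 2.1249 → 2.1249 bits.

2.1249 bits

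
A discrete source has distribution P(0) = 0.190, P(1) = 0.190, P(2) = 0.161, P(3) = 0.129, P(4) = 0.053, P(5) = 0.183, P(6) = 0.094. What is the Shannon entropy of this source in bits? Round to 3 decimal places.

H = −Σ pᵢ log₂ pᵢ.
−0.190·log₂(0.190) = 0.4552
−0.190·log₂(0.190) = 0.4552
−0.161·log₂(0.161) = 0.4242
−0.129·log₂(0.129) = 0.3811
−0.053·log₂(0.053) = 0.2246
−0.183·log₂(0.183) = 0.4484
−0.094·log₂(0.094) = 0.3207
Sum ≈ 2.7094 → 2.709 bits.

2.709 bits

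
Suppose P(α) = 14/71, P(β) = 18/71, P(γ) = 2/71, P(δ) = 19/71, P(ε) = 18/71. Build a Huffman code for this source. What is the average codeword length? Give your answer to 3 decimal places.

Repeatedly combine the two least-probable nodes; the expected code length is the sum of the merged weights.
merge 2/71 + 14/71 → 16/71
merge 16/71 + 18/71 → 34/71
merge 18/71 + 19/71 → 37/71
merge 34/71 + 37/71 → 1
L = 16/71 + 34/71 + 37/71 + 1 = 158/71 ≈ 2.225 bits/symbol.

2.225 bits/symbol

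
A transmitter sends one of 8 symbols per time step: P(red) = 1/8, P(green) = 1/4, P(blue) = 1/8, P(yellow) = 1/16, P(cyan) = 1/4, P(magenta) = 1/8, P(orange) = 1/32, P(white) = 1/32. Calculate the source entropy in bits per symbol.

Each probability is a power of 1/2, so log₂(1/p) is an integer.
H = Σ p·log₂(1/p) = 1/8·3 + 1/4·2 + 1/8·3 + 1/16·4 + 1/4·2 + 1/8·3 + 1/32·5 + 1/32·5 = 2.6875 bits.

2.6875 bits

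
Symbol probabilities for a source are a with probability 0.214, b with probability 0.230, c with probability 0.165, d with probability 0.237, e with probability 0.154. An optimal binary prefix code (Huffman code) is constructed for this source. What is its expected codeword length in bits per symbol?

Repeatedly combine the two least-probable nodes; the expected code length is the sum of the merged weights.
merge 77/500 + 33/200 → 319/1000
merge 107/500 + 23/100 → 111/250
merge 237/1000 + 319/1000 → 139/250
merge 111/250 + 139/250 → 1
L = 319/1000 + 111/250 + 139/250 + 1 = 2319/1000 = 2.319 bits/symbol.

2.319 bits/symbol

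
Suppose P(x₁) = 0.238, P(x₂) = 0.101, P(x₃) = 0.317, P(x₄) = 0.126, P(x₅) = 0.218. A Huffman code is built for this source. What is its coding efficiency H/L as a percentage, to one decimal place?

99.1%

Entropy H = −Σ p log₂ p ≈ 2.2080 bits.
Huffman merges: 101/1000+63/500→227/1000; 109/500+227/1000→89/200; 119/500+317/1000→111/200; 89/200+111/200→1. L = 2227/1000 ≈ 2.2270.
Efficiency = H/L = 2.2080/2.2270 = 99.1%.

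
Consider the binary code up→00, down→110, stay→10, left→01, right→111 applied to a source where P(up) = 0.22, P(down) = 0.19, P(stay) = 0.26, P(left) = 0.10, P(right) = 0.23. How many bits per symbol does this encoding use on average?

L̄ = Σ pᵢ·ℓᵢ = 0.22·2 + 0.19·3 + 0.26·2 + 0.10·2 + 0.23·3 = 2.42 bits/symbol.

2.42 bits/symbol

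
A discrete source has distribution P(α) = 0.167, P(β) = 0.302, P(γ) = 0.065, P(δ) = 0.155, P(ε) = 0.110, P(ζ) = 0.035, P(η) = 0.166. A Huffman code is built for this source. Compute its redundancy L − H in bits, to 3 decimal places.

Entropy H = −Σ p log₂ p ≈ 2.5757 bits.
Huffman merges: 7/200+13/200→1/10; 1/10+11/100→21/100; 31/200+83/500→321/1000; 167/1000+21/100→377/1000; 151/500+321/1000→623/1000; 377/1000+623/1000→1. L = 2631/1000 ≈ 2.6310.
L − H = 2.6310 − 2.5757 = 0.055 bits.

0.055 bits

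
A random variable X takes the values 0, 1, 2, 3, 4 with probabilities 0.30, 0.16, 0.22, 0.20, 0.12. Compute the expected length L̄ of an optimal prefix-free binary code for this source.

Repeatedly combine the two least-probable nodes; the expected code length is the sum of the merged weights.
merge 3/25 + 4/25 → 7/25
merge 1/5 + 11/50 → 21/50
merge 7/25 + 3/10 → 29/50
merge 21/50 + 29/50 → 1
L = 7/25 + 21/50 + 29/50 + 1 = 57/25 = 2.28 bits/symbol.

2.28 bits/symbol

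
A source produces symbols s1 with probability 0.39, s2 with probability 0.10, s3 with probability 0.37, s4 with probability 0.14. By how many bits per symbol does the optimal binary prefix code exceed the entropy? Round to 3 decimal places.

Entropy H = −Σ p log₂ p ≈ 1.7898 bits.
Huffman merges: 1/10+7/50→6/25; 6/25+37/100→61/100; 39/100+61/100→1. L = 37/20 ≈ 1.8500.
L − H = 1.8500 − 1.7898 = 0.060 bits.

0.060 bits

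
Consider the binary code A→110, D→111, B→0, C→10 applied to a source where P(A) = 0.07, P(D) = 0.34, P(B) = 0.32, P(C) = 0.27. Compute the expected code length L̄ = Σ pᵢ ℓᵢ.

2.09 bits/symbol

L̄ = Σ pᵢ·ℓᵢ = 0.07·3 + 0.34·3 + 0.32·1 + 0.27·2 = 2.09 bits/symbol.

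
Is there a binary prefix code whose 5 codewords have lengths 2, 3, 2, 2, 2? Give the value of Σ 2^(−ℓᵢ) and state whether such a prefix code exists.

1.125; no

With common denominator 2^3 = 8: Σ 2^(−ℓᵢ) = 2/8 + 1/8 + 2/8 + 2/8 + 2/8 = 9/8 = 1.125.
Kraft's inequality requires Σ ≤ 1; here Σ = 1.125 > 1, so no such prefix code exists.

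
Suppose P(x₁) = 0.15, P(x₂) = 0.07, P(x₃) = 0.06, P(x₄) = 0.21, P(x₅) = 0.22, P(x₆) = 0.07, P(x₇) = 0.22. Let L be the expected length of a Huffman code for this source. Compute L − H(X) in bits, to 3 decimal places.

Entropy H = −Σ p log₂ p ≈ 2.6252 bits.
Huffman merges: 3/50+7/100→13/100; 7/100+13/100→1/5; 3/20+1/5→7/20; 21/100+11/50→43/100; 11/50+7/20→57/100; 43/100+57/100→1. L = 67/25 ≈ 2.6800.
L − H = 2.6800 − 2.6252 = 0.055 bits.

0.055 bits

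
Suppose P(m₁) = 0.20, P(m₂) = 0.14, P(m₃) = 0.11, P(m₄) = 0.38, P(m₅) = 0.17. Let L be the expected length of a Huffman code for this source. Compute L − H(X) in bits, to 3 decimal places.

Entropy H = −Σ p log₂ p ≈ 2.1768 bits.
Huffman merges: 11/100+7/50→1/4; 17/100+1/5→37/100; 1/4+37/100→31/50; 19/50+31/50→1. L = 56/25 ≈ 2.2400.
L − H = 2.2400 − 2.1768 = 0.063 bits.

0.063 bits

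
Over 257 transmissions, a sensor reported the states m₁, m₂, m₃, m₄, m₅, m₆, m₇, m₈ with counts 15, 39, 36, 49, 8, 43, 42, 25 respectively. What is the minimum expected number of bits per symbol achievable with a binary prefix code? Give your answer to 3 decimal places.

Probabilities are the counts divided by 257.
Repeatedly combine the two least-probable nodes; the expected code length is the sum of the merged weights.
merge 8/257 + 15/257 → 23/257
merge 23/257 + 25/257 → 48/257
merge 36/257 + 39/257 → 75/257
merge 42/257 + 43/257 → 85/257
merge 48/257 + 49/257 → 97/257
merge 75/257 + 85/257 → 160/257
merge 97/257 + 160/257 → 1
L = 23/257 + 48/257 + 75/257 + 85/257 + 97/257 + 160/257 + 1 = 745/257 ≈ 2.899 bits/symbol.

2.899 bits/symbol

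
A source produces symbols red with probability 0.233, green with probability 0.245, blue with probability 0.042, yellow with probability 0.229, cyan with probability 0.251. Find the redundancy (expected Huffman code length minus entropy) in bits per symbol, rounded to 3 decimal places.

0.105 bits

Entropy H = −Σ p log₂ p ≈ 2.1664 bits.
Huffman merges: 21/500+229/1000→271/1000; 233/1000+49/200→239/500; 251/1000+271/1000→261/500; 239/500+261/500→1. L = 2271/1000 ≈ 2.2710.
L − H = 2.2710 − 2.1664 = 0.105 bits.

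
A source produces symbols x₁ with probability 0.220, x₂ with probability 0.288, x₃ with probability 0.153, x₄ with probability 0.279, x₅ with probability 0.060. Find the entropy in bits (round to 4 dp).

H = −Σ pᵢ log₂ pᵢ.
−0.220·log₂(0.220) = 0.4806
−0.288·log₂(0.288) = 0.5172
−0.153·log₂(0.153) = 0.4144
−0.279·log₂(0.279) = 0.5138
−0.060·log₂(0.060) = 0.2435
Sum ≈ 2.1695 → 2.1695 bits.

2.1695 bits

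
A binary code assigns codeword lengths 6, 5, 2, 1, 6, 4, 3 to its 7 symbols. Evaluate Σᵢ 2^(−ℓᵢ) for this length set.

With common denominator 2^6 = 64: Σ 2^(−ℓᵢ) = 1/64 + 2/64 + 16/64 + 32/64 + 1/64 + 4/64 + 8/64 = 64/64 = 1.

1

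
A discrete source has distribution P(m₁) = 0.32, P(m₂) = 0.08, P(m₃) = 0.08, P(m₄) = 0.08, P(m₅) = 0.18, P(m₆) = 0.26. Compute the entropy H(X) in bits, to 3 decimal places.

2.351 bits

H = −Σ pᵢ log₂ pᵢ.
−0.32·log₂(0.32) = 0.5260
−0.08·log₂(0.08) = 0.2915
−0.08·log₂(0.08) = 0.2915
−0.08·log₂(0.08) = 0.2915
−0.18·log₂(0.18) = 0.4453
−0.26·log₂(0.26) = 0.5053
Sum ≈ 2.3512 → 2.351 bits.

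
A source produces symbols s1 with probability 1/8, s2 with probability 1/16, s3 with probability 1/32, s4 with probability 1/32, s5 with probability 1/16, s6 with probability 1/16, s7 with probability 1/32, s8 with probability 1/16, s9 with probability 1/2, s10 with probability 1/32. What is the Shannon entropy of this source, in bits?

2.5 bits

Each probability is a power of 1/2, so log₂(1/p) is an integer.
H = Σ p·log₂(1/p) = 1/8·3 + 1/16·4 + 1/32·5 + 1/32·5 + 1/16·4 + 1/16·4 + 1/32·5 + 1/16·4 + 1/2·1 + 1/32·5 = 2.5 bits.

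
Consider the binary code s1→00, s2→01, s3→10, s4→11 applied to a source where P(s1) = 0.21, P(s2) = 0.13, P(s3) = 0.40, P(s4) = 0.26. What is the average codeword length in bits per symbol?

L̄ = Σ pᵢ·ℓᵢ = 0.21·2 + 0.13·2 + 0.40·2 + 0.26·2 = 2 bits/symbol.

2 bits/symbol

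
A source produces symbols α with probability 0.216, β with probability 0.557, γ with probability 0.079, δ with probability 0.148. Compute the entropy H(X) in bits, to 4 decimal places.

H = −Σ pᵢ log₂ pᵢ.
−0.216·log₂(0.216) = 0.4776
−0.557·log₂(0.557) = 0.4702
−0.079·log₂(0.079) = 0.2893
−0.148·log₂(0.148) = 0.4079
Sum ≈ 1.6450 → 1.6450 bits.

1.6450 bits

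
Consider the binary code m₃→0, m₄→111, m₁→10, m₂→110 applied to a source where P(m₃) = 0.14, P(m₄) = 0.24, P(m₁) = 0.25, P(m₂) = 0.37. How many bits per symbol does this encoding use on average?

2.47 bits/symbol

L̄ = Σ pᵢ·ℓᵢ = 0.14·1 + 0.24·3 + 0.25·2 + 0.37·3 = 2.47 bits/symbol.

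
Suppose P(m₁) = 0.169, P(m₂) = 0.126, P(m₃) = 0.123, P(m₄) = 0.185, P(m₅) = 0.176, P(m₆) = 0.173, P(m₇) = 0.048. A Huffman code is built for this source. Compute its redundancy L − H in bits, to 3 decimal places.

Entropy H = −Σ p log₂ p ≈ 2.7215 bits.
Huffman merges: 6/125+123/1000→171/1000; 63/500+169/1000→59/200; 171/1000+173/1000→43/125; 22/125+37/200→361/1000; 59/200+43/125→639/1000; 361/1000+639/1000→1. L = 281/100 ≈ 2.8100.
L − H = 2.8100 − 2.7215 = 0.088 bits.

0.088 bits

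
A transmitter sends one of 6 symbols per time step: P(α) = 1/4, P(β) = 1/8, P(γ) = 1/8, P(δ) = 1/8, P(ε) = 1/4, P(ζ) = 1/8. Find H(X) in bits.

Each probability is a power of 1/2, so log₂(1/p) is an integer.
H = Σ p·log₂(1/p) = 1/4·2 + 1/8·3 + 1/8·3 + 1/8·3 + 1/4·2 + 1/8·3 = 2.5 bits.

2.5 bits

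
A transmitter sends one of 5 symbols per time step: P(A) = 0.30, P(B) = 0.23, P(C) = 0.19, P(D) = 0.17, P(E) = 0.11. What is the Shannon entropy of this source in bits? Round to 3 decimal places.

H = −Σ pᵢ log₂ pᵢ.
−0.30·log₂(0.30) = 0.5211
−0.23·log₂(0.23) = 0.4877
−0.19·log₂(0.19) = 0.4552
−0.17·log₂(0.17) = 0.4346
−0.11·log₂(0.11) = 0.3503
Sum ≈ 2.2489 → 2.249 bits.

2.249 bits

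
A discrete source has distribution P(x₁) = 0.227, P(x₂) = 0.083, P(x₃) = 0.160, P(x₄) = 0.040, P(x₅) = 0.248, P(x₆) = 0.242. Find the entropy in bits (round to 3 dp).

H = −Σ pᵢ log₂ pᵢ.
−0.227·log₂(0.227) = 0.4856
−0.083·log₂(0.083) = 0.2980
−0.160·log₂(0.160) = 0.4230
−0.040·log₂(0.040) = 0.1858
−0.248·log₂(0.248) = 0.4989
−0.242·log₂(0.242) = 0.4954
Sum ≈ 2.3866 → 2.387 bits.

2.387 bits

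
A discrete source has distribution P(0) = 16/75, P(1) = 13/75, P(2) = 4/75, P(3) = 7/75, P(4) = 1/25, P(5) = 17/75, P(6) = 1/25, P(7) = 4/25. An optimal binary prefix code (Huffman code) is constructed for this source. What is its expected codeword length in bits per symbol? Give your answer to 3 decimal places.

2.773 bits/symbol

Repeatedly combine the two least-probable nodes; the expected code length is the sum of the merged weights.
merge 1/25 + 1/25 → 2/25
merge 4/75 + 2/25 → 2/15
merge 7/75 + 2/15 → 17/75
merge 4/25 + 13/75 → 1/3
merge 16/75 + 17/75 → 11/25
merge 17/75 + 1/3 → 14/25
merge 11/25 + 14/25 → 1
L = 2/25 + 2/15 + 17/75 + 1/3 + 11/25 + 14/25 + 1 = 208/75 ≈ 2.773 bits/symbol.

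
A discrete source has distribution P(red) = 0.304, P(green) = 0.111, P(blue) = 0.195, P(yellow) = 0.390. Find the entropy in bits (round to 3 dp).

H = −Σ pᵢ log₂ pᵢ.
−0.304·log₂(0.304) = 0.5222
−0.111·log₂(0.111) = 0.3520
−0.195·log₂(0.195) = 0.4599
−0.390·log₂(0.390) = 0.5298
Sum ≈ 1.8639 → 1.864 bits.

1.864 bits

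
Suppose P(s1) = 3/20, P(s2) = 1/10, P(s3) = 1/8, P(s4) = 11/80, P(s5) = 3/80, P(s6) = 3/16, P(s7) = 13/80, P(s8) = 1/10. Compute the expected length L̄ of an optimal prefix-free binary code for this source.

2.95 bits/symbol

Repeatedly combine the two least-probable nodes; the expected code length is the sum of the merged weights.
merge 3/80 + 1/10 → 11/80
merge 1/10 + 1/8 → 9/40
merge 11/80 + 11/80 → 11/40
merge 3/20 + 13/80 → 5/16
merge 3/16 + 9/40 → 33/80
merge 11/40 + 5/16 → 47/80
merge 33/80 + 47/80 → 1
L = 11/80 + 9/40 + 11/40 + 5/16 + 33/80 + 47/80 + 1 = 59/20 = 2.95 bits/symbol.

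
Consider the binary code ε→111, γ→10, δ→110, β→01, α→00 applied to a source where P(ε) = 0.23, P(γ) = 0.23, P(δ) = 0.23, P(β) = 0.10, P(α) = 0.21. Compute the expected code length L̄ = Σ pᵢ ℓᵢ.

L̄ = Σ pᵢ·ℓᵢ = 0.23·3 + 0.23·2 + 0.23·3 + 0.10·2 + 0.21·2 = 2.46 bits/symbol.

2.46 bits/symbol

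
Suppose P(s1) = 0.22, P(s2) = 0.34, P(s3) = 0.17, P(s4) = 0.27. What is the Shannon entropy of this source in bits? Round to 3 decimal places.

1.954 bits

H = −Σ pᵢ log₂ pᵢ.
−0.22·log₂(0.22) = 0.4806
−0.34·log₂(0.34) = 0.5292
−0.17·log₂(0.17) = 0.4346
−0.27·log₂(0.27) = 0.5100
Sum ≈ 1.9544 → 1.954 bits.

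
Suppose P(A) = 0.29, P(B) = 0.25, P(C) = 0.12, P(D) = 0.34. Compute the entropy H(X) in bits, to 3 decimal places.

H = −Σ pᵢ log₂ pᵢ.
−0.29·log₂(0.29) = 0.5179
−0.25·log₂(0.25) = 0.5000
−0.12·log₂(0.12) = 0.3671
−0.34·log₂(0.34) = 0.5292
Sum ≈ 1.9141 → 1.914 bits.

1.914 bits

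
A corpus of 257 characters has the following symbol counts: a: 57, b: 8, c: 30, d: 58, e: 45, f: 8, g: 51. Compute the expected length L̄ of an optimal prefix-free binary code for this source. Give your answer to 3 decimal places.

Probabilities are the counts divided by 257.
Repeatedly combine the two least-probable nodes; the expected code length is the sum of the merged weights.
merge 8/257 + 8/257 → 16/257
merge 16/257 + 30/257 → 46/257
merge 45/257 + 46/257 → 91/257
merge 51/257 + 57/257 → 108/257
merge 58/257 + 91/257 → 149/257
merge 108/257 + 149/257 → 1
L = 16/257 + 46/257 + 91/257 + 108/257 + 149/257 + 1 = 667/257 ≈ 2.595 bits/symbol.

2.595 bits/symbol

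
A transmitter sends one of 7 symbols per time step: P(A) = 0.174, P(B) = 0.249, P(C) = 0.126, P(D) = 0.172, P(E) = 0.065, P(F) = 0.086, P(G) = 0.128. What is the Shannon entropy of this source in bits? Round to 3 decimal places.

H = −Σ pᵢ log₂ pᵢ.
−0.174·log₂(0.174) = 0.4390
−0.249·log₂(0.249) = 0.4994
−0.126·log₂(0.126) = 0.3766
−0.172·log₂(0.172) = 0.4368
−0.065·log₂(0.065) = 0.2563
−0.086·log₂(0.086) = 0.3044
−0.128·log₂(0.128) = 0.3796
Sum ≈ 2.6921 → 2.692 bits.

2.692 bits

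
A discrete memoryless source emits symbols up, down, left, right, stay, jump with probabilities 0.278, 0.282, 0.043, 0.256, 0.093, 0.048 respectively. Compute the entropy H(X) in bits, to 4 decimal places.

H = −Σ pᵢ log₂ pᵢ.
−0.278·log₂(0.278) = 0.5134
−0.282·log₂(0.282) = 0.5150
−0.043·log₂(0.043) = 0.1952
−0.256·log₂(0.256) = 0.5032
−0.093·log₂(0.093) = 0.3187
−0.048·log₂(0.048) = 0.2103
Sum ≈ 2.2558 → 2.2558 bits.

2.2558 bits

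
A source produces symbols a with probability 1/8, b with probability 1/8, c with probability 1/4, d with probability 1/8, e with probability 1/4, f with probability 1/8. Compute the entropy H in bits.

2.5 bits

Each probability is a power of 1/2, so log₂(1/p) is an integer.
H = Σ p·log₂(1/p) = 1/8·3 + 1/8·3 + 1/4·2 + 1/8·3 + 1/4·2 + 1/8·3 = 2.5 bits.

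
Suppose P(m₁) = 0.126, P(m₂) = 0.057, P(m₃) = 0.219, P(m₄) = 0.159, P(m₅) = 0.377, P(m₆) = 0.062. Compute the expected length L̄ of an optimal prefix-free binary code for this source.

Repeatedly combine the two least-probable nodes; the expected code length is the sum of the merged weights.
merge 57/1000 + 31/500 → 119/1000
merge 119/1000 + 63/500 → 49/200
merge 159/1000 + 219/1000 → 189/500
merge 49/200 + 377/1000 → 311/500
merge 189/500 + 311/500 → 1
L = 119/1000 + 49/200 + 189/500 + 311/500 + 1 = 591/250 = 2.364 bits/symbol.

2.364 bits/symbol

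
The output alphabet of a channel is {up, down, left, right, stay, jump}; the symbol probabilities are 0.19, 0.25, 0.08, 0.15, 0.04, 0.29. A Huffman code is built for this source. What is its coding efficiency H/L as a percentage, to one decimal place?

98.8%

Entropy H = −Σ p log₂ p ≈ 2.3609 bits.
Huffman merges: 1/25+2/25→3/25; 3/25+3/20→27/100; 19/100+1/4→11/25; 27/100+29/100→14/25; 11/25+14/25→1. L = 239/100 ≈ 2.3900.
Efficiency = H/L = 2.3609/2.3900 = 98.8%.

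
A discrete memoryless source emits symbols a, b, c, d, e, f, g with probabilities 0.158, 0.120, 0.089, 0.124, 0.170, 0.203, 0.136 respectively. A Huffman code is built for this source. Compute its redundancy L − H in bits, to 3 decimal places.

0.032 bits

Entropy H = −Σ p log₂ p ≈ 2.7647 bits.
Huffman merges: 89/1000+3/25→209/1000; 31/250+17/125→13/50; 79/500+17/100→41/125; 203/1000+209/1000→103/250; 13/50+41/125→147/250; 103/250+147/250→1. L = 2797/1000 ≈ 2.7970.
L − H = 2.7970 − 2.7647 = 0.032 bits.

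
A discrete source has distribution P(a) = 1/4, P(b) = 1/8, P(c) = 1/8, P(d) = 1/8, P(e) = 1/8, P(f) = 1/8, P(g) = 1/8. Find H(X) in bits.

Each probability is a power of 1/2, so log₂(1/p) is an integer.
H = Σ p·log₂(1/p) = 1/4·2 + 1/8·3 + 1/8·3 + 1/8·3 + 1/8·3 + 1/8·3 + 1/8·3 = 2.75 bits.

2.75 bits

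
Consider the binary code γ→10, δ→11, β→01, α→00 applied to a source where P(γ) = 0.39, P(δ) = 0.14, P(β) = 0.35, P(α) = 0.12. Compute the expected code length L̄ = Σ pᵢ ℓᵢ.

L̄ = Σ pᵢ·ℓᵢ = 0.39·2 + 0.14·2 + 0.35·2 + 0.12·2 = 2 bits/symbol.

2 bits/symbol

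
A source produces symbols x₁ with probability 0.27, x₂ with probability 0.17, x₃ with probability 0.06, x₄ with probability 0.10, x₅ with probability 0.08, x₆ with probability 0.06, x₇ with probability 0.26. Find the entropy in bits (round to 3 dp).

2.561 bits

H = −Σ pᵢ log₂ pᵢ.
−0.27·log₂(0.27) = 0.5100
−0.17·log₂(0.17) = 0.4346
−0.06·log₂(0.06) = 0.2435
−0.10·log₂(0.10) = 0.3322
−0.08·log₂(0.08) = 0.2915
−0.06·log₂(0.06) = 0.2435
−0.26·log₂(0.26) = 0.5053
Sum ≈ 2.5607 → 2.561 bits.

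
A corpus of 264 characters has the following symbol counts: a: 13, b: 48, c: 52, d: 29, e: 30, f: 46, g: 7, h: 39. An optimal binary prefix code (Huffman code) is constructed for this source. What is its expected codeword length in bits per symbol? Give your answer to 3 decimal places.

Probabilities are the counts divided by 264.
Repeatedly combine the two least-probable nodes; the expected code length is the sum of the merged weights.
merge 7/264 + 13/264 → 5/66
merge 5/66 + 29/264 → 49/264
merge 5/44 + 13/88 → 23/88
merge 23/132 + 2/11 → 47/132
merge 49/264 + 13/66 → 101/264
merge 23/88 + 47/132 → 163/264
merge 101/264 + 163/264 → 1
L = 5/66 + 49/264 + 23/88 + 47/132 + 101/264 + 163/264 + 1 = 95/33 ≈ 2.879 bits/symbol.

2.879 bits/symbol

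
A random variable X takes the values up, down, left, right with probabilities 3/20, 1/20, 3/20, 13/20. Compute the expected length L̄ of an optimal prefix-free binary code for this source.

1.55 bits/symbol

Repeatedly combine the two least-probable nodes; the expected code length is the sum of the merged weights.
merge 1/20 + 3/20 → 1/5
merge 3/20 + 1/5 → 7/20
merge 7/20 + 13/20 → 1
L = 1/5 + 7/20 + 1 = 31/20 = 1.55 bits/symbol.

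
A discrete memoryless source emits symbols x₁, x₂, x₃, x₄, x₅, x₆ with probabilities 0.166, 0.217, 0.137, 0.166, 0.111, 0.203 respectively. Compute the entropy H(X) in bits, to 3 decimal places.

2.550 bits

H = −Σ pᵢ log₂ pᵢ.
−0.166·log₂(0.166) = 0.4301
−0.217·log₂(0.217) = 0.4783
−0.137·log₂(0.137) = 0.3929
−0.166·log₂(0.166) = 0.4301
−0.111·log₂(0.111) = 0.3520
−0.203·log₂(0.203) = 0.4670
Sum ≈ 2.5503 → 2.550 bits.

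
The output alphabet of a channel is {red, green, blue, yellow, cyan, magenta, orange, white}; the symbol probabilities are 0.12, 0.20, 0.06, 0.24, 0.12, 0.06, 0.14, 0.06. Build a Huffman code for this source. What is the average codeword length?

Repeatedly combine the two least-probable nodes; the expected code length is the sum of the merged weights.
merge 3/50 + 3/50 → 3/25
merge 3/50 + 3/25 → 9/50
merge 3/25 + 3/25 → 6/25
merge 7/50 + 9/50 → 8/25
merge 1/5 + 6/25 → 11/25
merge 6/25 + 8/25 → 14/25
merge 11/25 + 14/25 → 1
L = 3/25 + 9/50 + 6/25 + 8/25 + 11/25 + 14/25 + 1 = 143/50 = 2.86 bits/symbol.

2.86 bits/symbol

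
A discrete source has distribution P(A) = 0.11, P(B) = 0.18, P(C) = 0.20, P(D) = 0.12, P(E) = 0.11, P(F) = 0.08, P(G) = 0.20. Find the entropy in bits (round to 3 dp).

2.733 bits

H = −Σ pᵢ log₂ pᵢ.
−0.11·log₂(0.11) = 0.3503
−0.18·log₂(0.18) = 0.4453
−0.20·log₂(0.20) = 0.4644
−0.12·log₂(0.12) = 0.3671
−0.11·log₂(0.11) = 0.3503
−0.08·log₂(0.08) = 0.2915
−0.20·log₂(0.20) = 0.4644
Sum ≈ 2.7332 → 2.733 bits.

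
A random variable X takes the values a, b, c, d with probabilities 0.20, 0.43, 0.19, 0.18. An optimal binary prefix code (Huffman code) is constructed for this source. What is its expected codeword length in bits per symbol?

1.94 bits/symbol

Repeatedly combine the two least-probable nodes; the expected code length is the sum of the merged weights.
merge 9/50 + 19/100 → 37/100
merge 1/5 + 37/100 → 57/100
merge 43/100 + 57/100 → 1
L = 37/100 + 57/100 + 1 = 97/50 = 1.94 bits/symbol.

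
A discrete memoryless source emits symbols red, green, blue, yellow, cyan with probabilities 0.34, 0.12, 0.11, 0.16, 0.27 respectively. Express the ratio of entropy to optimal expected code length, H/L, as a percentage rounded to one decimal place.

97.7%

Entropy H = −Σ p log₂ p ≈ 2.1796 bits.
Huffman merges: 11/100+3/25→23/100; 4/25+23/100→39/100; 27/100+17/50→61/100; 39/100+61/100→1. L = 223/100 ≈ 2.2300.
Efficiency = H/L = 2.1796/2.2300 = 97.7%.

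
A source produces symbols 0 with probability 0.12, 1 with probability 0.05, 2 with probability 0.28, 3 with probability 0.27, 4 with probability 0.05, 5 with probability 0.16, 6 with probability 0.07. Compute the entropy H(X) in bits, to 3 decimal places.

2.515 bits

H = −Σ pᵢ log₂ pᵢ.
−0.12·log₂(0.12) = 0.3671
−0.05·log₂(0.05) = 0.2161
−0.28·log₂(0.28) = 0.5142
−0.27·log₂(0.27) = 0.5100
−0.05·log₂(0.05) = 0.2161
−0.16·log₂(0.16) = 0.4230
−0.07·log₂(0.07) = 0.2686
Sum ≈ 2.5151 → 2.515 bits.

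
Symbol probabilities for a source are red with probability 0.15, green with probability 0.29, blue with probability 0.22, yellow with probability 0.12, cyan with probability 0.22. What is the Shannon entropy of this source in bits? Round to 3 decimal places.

2.257 bits

H = −Σ pᵢ log₂ pᵢ.
−0.15·log₂(0.15) = 0.4105
−0.29·log₂(0.29) = 0.5179
−0.22·log₂(0.22) = 0.4806
−0.12·log₂(0.12) = 0.3671
−0.22·log₂(0.22) = 0.4806
Sum ≈ 2.2567 → 2.257 bits.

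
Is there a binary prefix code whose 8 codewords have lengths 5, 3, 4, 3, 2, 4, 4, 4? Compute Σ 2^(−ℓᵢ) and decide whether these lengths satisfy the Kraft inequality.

0.78125; yes

With common denominator 2^5 = 32: Σ 2^(−ℓᵢ) = 1/32 + 4/32 + 2/32 + 4/32 + 8/32 + 2/32 + 2/32 + 2/32 = 25/32 = 0.78125.
Kraft's inequality requires Σ ≤ 1; here Σ = 0.78125 ≤ 1, so such a prefix code exists.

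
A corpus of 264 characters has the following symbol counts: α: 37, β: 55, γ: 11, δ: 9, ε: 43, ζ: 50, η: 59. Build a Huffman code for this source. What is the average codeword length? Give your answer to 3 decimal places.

2.644 bits/symbol

Probabilities are the counts divided by 264.
Repeatedly combine the two least-probable nodes; the expected code length is the sum of the merged weights.
merge 3/88 + 1/24 → 5/66
merge 5/66 + 37/264 → 19/88
merge 43/264 + 25/132 → 31/88
merge 5/24 + 19/88 → 14/33
merge 59/264 + 31/88 → 19/33
merge 14/33 + 19/33 → 1
L = 5/66 + 19/88 + 31/88 + 14/33 + 19/33 + 1 = 349/132 ≈ 2.644 bits/symbol.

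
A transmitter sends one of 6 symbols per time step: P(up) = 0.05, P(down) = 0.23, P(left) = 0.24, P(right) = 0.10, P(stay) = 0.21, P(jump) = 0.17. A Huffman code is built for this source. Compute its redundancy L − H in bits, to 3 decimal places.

Entropy H = −Σ p log₂ p ≈ 2.4375 bits.
Huffman merges: 1/20+1/10→3/20; 3/20+17/100→8/25; 21/100+23/100→11/25; 6/25+8/25→14/25; 11/25+14/25→1. L = 247/100 ≈ 2.4700.
L − H = 2.4700 − 2.4375 = 0.032 bits.

0.032 bits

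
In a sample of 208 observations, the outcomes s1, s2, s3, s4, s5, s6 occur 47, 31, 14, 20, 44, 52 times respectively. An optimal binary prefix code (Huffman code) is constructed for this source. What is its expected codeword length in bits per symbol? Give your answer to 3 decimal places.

Probabilities are the counts divided by 208.
Repeatedly combine the two least-probable nodes; the expected code length is the sum of the merged weights.
merge 7/104 + 5/52 → 17/104
merge 31/208 + 17/104 → 5/16
merge 11/52 + 47/208 → 7/16
merge 1/4 + 5/16 → 9/16
merge 7/16 + 9/16 → 1
L = 17/104 + 5/16 + 7/16 + 9/16 + 1 = 515/208 ≈ 2.476 bits/symbol.

2.476 bits/symbol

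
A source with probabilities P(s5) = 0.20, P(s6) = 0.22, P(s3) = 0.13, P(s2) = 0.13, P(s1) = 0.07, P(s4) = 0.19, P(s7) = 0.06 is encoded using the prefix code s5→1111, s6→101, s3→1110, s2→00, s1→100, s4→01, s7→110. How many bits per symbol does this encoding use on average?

3.01 bits/symbol

L̄ = Σ pᵢ·ℓᵢ = 0.20·4 + 0.22·3 + 0.13·4 + 0.13·2 + 0.07·3 + 0.19·2 + 0.06·3 = 3.01 bits/symbol.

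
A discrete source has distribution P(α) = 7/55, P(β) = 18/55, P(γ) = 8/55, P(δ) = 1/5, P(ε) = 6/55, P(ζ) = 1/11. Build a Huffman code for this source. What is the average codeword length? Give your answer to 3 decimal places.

Repeatedly combine the two least-probable nodes; the expected code length is the sum of the merged weights.
merge 1/11 + 6/55 → 1/5
merge 7/55 + 8/55 → 3/11
merge 1/5 + 1/5 → 2/5
merge 3/11 + 18/55 → 3/5
merge 2/5 + 3/5 → 1
L = 1/5 + 3/11 + 2/5 + 3/5 + 1 = 136/55 ≈ 2.473 bits/symbol.

2.473 bits/symbol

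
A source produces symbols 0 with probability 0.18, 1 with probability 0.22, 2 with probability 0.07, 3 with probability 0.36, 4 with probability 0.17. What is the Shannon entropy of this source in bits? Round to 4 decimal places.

H = −Σ pᵢ log₂ pᵢ.
−0.18·log₂(0.18) = 0.4453
−0.22·log₂(0.22) = 0.4806
−0.07·log₂(0.07) = 0.2686
−0.36·log₂(0.36) = 0.5306
−0.17·log₂(0.17) = 0.4346
Sum ≈ 2.1596 → 2.1596 bits.

2.1596 bits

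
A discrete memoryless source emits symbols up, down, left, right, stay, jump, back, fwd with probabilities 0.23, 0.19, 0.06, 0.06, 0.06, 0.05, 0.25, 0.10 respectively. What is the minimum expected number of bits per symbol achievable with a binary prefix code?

2.75 bits/symbol

Repeatedly combine the two least-probable nodes; the expected code length is the sum of the merged weights.
merge 1/20 + 3/50 → 11/100
merge 3/50 + 3/50 → 3/25
merge 1/10 + 11/100 → 21/100
merge 3/25 + 19/100 → 31/100
merge 21/100 + 23/100 → 11/25
merge 1/4 + 31/100 → 14/25
merge 11/25 + 14/25 → 1
L = 11/100 + 3/25 + 21/100 + 31/100 + 11/25 + 14/25 + 1 = 11/4 = 2.75 bits/symbol.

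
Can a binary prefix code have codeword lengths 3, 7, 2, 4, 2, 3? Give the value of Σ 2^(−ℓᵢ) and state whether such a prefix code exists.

0.8203125; yes

With common denominator 2^7 = 128: Σ 2^(−ℓᵢ) = 16/128 + 1/128 + 32/128 + 8/128 + 32/128 + 16/128 = 105/128 = 0.8203125.
Kraft's inequality requires Σ ≤ 1; here Σ = 0.8203125 ≤ 1, so such a prefix code exists.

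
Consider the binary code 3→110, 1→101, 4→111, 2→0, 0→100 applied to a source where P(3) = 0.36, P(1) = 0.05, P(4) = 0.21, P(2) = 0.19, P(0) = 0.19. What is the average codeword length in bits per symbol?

L̄ = Σ pᵢ·ℓᵢ = 0.36·3 + 0.05·3 + 0.21·3 + 0.19·1 + 0.19·3 = 2.62 bits/symbol.

2.62 bits/symbol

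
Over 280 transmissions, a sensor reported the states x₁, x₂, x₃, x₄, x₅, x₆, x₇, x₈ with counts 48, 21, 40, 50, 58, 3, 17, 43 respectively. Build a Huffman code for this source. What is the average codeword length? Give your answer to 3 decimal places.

2.832 bits/symbol

Probabilities are the counts divided by 280.
Repeatedly combine the two least-probable nodes; the expected code length is the sum of the merged weights.
merge 3/280 + 17/280 → 1/14
merge 1/14 + 3/40 → 41/280
merge 1/7 + 41/280 → 81/280
merge 43/280 + 6/35 → 13/40
merge 5/28 + 29/140 → 27/70
merge 81/280 + 13/40 → 43/70
merge 27/70 + 43/70 → 1
L = 1/14 + 41/280 + 81/280 + 13/40 + 27/70 + 43/70 + 1 = 793/280 ≈ 2.832 bits/symbol.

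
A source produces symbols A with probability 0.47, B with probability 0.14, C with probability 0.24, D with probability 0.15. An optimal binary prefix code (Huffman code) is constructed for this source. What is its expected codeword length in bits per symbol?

1.82 bits/symbol

Repeatedly combine the two least-probable nodes; the expected code length is the sum of the merged weights.
merge 7/50 + 3/20 → 29/100
merge 6/25 + 29/100 → 53/100
merge 47/100 + 53/100 → 1
L = 29/100 + 53/100 + 1 = 91/50 = 1.82 bits/symbol.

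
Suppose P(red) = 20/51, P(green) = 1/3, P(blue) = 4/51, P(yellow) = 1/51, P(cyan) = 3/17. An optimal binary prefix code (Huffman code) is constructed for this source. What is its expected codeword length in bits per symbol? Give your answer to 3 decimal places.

Repeatedly combine the two least-probable nodes; the expected code length is the sum of the merged weights.
merge 1/51 + 4/51 → 5/51
merge 5/51 + 3/17 → 14/51
merge 14/51 + 1/3 → 31/51
merge 20/51 + 31/51 → 1
L = 5/51 + 14/51 + 31/51 + 1 = 101/51 ≈ 1.980 bits/symbol.

1.980 bits/symbol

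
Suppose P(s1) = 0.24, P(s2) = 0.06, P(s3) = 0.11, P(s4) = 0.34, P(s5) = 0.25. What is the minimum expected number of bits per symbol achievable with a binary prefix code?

2.17 bits/symbol

Repeatedly combine the two least-probable nodes; the expected code length is the sum of the merged weights.
merge 3/50 + 11/100 → 17/100
merge 17/100 + 6/25 → 41/100
merge 1/4 + 17/50 → 59/100
merge 41/100 + 59/100 → 1
L = 17/100 + 41/100 + 59/100 + 1 = 217/100 = 2.17 bits/symbol.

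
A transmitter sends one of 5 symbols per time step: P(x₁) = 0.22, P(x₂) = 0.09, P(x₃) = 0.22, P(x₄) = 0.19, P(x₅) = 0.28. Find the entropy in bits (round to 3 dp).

2.243 bits

H = −Σ pᵢ log₂ pᵢ.
−0.22·log₂(0.22) = 0.4806
−0.09·log₂(0.09) = 0.3127
−0.22·log₂(0.22) = 0.4806
−0.19·log₂(0.19) = 0.4552
−0.28·log₂(0.28) = 0.5142
Sum ≈ 2.2432 → 2.243 bits.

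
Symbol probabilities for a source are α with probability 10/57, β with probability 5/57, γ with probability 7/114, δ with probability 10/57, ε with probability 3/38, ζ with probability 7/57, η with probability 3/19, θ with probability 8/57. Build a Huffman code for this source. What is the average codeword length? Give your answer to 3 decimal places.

Repeatedly combine the two least-probable nodes; the expected code length is the sum of the merged weights.
merge 7/114 + 3/38 → 8/57
merge 5/57 + 7/57 → 4/19
merge 8/57 + 8/57 → 16/57
merge 3/19 + 10/57 → 1/3
merge 10/57 + 4/19 → 22/57
merge 16/57 + 1/3 → 35/57
merge 22/57 + 35/57 → 1
L = 8/57 + 4/19 + 16/57 + 1/3 + 22/57 + 35/57 + 1 = 169/57 ≈ 2.965 bits/symbol.

2.965 bits/symbol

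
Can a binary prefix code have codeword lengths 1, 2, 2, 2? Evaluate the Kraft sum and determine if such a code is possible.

With common denominator 2^2 = 4: Σ 2^(−ℓᵢ) = 2/4 + 1/4 + 1/4 + 1/4 = 5/4 = 1.25.
Kraft's inequality requires Σ ≤ 1; here Σ = 1.25 > 1, so no such prefix code exists.

1.25; no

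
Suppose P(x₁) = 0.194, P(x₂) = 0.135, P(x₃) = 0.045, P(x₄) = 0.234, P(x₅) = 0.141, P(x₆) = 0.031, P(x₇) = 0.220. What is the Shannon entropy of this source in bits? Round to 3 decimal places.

2.575 bits

H = −Σ pᵢ log₂ pᵢ.
−0.194·log₂(0.194) = 0.4590
−0.135·log₂(0.135) = 0.3900
−0.045·log₂(0.045) = 0.2013
−0.234·log₂(0.234) = 0.4903
−0.141·log₂(0.141) = 0.3985
−0.031·log₂(0.031) = 0.1554
−0.220·log₂(0.220) = 0.4806
Sum ≈ 2.5751 → 2.575 bits.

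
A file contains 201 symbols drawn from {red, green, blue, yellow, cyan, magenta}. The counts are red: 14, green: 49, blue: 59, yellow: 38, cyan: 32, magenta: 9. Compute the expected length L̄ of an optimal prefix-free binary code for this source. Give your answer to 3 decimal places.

Probabilities are the counts divided by 201.
Repeatedly combine the two least-probable nodes; the expected code length is the sum of the merged weights.
merge 3/67 + 14/201 → 23/201
merge 23/201 + 32/201 → 55/201
merge 38/201 + 49/201 → 29/67
merge 55/201 + 59/201 → 38/67
merge 29/67 + 38/67 → 1
L = 23/201 + 55/201 + 29/67 + 38/67 + 1 = 160/67 ≈ 2.388 bits/symbol.

2.388 bits/symbol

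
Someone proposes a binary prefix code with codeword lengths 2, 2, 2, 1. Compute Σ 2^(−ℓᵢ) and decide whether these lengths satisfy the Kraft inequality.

With common denominator 2^2 = 4: Σ 2^(−ℓᵢ) = 1/4 + 1/4 + 1/4 + 2/4 = 5/4 = 1.25.
Kraft's inequality requires Σ ≤ 1; here Σ = 1.25 > 1, so no such prefix code exists.

1.25; no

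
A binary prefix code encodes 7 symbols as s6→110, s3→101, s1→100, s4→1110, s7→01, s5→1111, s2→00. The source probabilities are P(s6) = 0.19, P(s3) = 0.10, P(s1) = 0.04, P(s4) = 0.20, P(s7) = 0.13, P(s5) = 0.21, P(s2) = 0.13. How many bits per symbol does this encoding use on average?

3.15 bits/symbol

L̄ = Σ pᵢ·ℓᵢ = 0.19·3 + 0.10·3 + 0.04·3 + 0.20·4 + 0.13·2 + 0.21·4 + 0.13·2 = 3.15 bits/symbol.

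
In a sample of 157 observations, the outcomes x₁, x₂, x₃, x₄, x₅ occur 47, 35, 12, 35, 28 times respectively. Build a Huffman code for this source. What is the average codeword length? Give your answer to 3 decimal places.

2.255 bits/symbol

Probabilities are the counts divided by 157.
Repeatedly combine the two least-probable nodes; the expected code length is the sum of the merged weights.
merge 12/157 + 28/157 → 40/157
merge 35/157 + 35/157 → 70/157
merge 40/157 + 47/157 → 87/157
merge 70/157 + 87/157 → 1
L = 40/157 + 70/157 + 87/157 + 1 = 354/157 ≈ 2.255 bits/symbol.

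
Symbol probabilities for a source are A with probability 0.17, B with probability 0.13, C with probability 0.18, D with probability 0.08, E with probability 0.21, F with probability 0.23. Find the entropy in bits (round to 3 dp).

H = −Σ pᵢ log₂ pᵢ.
−0.17·log₂(0.17) = 0.4346
−0.13·log₂(0.13) = 0.3826
−0.18·log₂(0.18) = 0.4453
−0.08·log₂(0.08) = 0.2915
−0.21·log₂(0.21) = 0.4728
−0.23·log₂(0.23) = 0.4877
Sum ≈ 2.5145 → 2.515 bits.

2.515 bits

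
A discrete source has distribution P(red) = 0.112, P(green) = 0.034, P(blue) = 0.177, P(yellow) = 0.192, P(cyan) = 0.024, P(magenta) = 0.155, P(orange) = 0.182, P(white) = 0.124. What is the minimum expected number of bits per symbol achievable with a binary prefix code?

Repeatedly combine the two least-probable nodes; the expected code length is the sum of the merged weights.
merge 3/125 + 17/500 → 29/500
merge 29/500 + 14/125 → 17/100
merge 31/250 + 31/200 → 279/1000
merge 17/100 + 177/1000 → 347/1000
merge 91/500 + 24/125 → 187/500
merge 279/1000 + 347/1000 → 313/500
merge 187/500 + 313/500 → 1
L = 29/500 + 17/100 + 279/1000 + 347/1000 + 187/500 + 313/500 + 1 = 1427/500 = 2.854 bits/symbol.

2.854 bits/symbol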